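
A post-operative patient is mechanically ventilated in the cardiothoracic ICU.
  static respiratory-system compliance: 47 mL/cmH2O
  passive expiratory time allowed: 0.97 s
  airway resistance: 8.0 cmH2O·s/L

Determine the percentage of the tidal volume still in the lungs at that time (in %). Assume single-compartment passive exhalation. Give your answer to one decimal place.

τ = R × C = 8.0 × 47 mL/cmH2O = 8.0 × 0.047 L/cmH2O = 0.376 s.
Passive exhalation: V(t)/V₀ = e^(−t/τ) = e^(−0.97/0.376) = 0.07579.
Fraction remaining = 0.07579 → 7.579%.

7.6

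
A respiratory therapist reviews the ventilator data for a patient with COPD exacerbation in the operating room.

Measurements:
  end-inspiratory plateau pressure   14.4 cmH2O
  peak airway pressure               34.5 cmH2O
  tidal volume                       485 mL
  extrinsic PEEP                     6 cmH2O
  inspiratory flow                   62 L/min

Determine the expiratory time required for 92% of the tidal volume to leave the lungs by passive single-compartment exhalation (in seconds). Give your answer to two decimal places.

2.84

Flow: 62 L/min ÷ 60 = 1.0333 L/s.
R = (PIP − Pplat)/V̇ = (34.5 − 14.4) / 1.0333 = 20.1/1.0333 = 19.452 cmH2O·s/L.
C = Vt/(Pplat − PEEP) = 485.0 / (14.4 − 6) = 485.0/8.4 = 57.738 mL/cmH2O.
τ = R × C = 19.452 × 0.05774 L/cmH2O = 1.123 s.
t = −τ·ln(1 − 0.92) = −1.123·ln(0.08) = 2.836 s.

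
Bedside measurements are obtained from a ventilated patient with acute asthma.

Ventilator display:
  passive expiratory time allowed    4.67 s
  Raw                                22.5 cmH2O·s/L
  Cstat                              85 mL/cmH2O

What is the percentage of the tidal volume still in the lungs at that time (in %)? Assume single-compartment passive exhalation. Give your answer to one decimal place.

τ = R × C = 22.5 × 85 mL/cmH2O = 22.5 × 0.085 L/cmH2O = 1.913 s.
Passive exhalation: V(t)/V₀ = e^(−t/τ) = e^(−4.67/1.913) = 0.08706.
Fraction remaining = 0.08706 → 8.706%.

8.7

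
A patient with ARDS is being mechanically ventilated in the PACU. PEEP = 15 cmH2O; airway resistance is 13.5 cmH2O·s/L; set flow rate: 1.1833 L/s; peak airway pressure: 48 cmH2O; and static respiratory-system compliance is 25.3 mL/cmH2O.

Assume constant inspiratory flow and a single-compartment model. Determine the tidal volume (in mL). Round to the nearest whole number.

431

Equation of motion (constant flow): PIP = Vt/C + R·V̇ + PEEP.
Vt/C = PIP − R·V̇ − PEEP = 48 − 15.975 − 15 = 17.025 cmH2O.
Vt = C × 17.025 = 25.3 × 17.025 = 430.73 mL.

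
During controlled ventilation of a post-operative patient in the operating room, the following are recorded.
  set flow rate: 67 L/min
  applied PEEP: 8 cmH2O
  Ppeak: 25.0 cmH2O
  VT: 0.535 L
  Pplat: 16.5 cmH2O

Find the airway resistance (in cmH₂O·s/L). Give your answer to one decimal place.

7.6

Flow: 67 L/min ÷ 60 = 1.1167 L/s.
Raw = (PIP − Pplat) / flow = (25.0 − 16.5) / 1.1167 = 8.5 / 1.1167 = 7.612 cmH2O·s/L.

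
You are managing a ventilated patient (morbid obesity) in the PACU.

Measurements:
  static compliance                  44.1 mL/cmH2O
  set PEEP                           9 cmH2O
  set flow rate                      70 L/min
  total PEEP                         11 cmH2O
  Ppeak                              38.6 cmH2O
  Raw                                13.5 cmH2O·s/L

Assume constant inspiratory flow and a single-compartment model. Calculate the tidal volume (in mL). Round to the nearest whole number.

Flow: 70 L/min ÷ 60 = 1.1667 L/s.
Total PEEP = 11 cmH2O (set 9 + intrinsic 2); this is the baseline alveolar pressure.
Equation of motion (constant flow): PIP = Vt/C + R·V̇ + PEEP.
Vt/C = PIP − R·V̇ − PEEP = 38.6 − 15.75 − 11 = 11.85 cmH2O.
Vt = C × 11.85 = 44.1 × 11.85 = 522.59 mL.

523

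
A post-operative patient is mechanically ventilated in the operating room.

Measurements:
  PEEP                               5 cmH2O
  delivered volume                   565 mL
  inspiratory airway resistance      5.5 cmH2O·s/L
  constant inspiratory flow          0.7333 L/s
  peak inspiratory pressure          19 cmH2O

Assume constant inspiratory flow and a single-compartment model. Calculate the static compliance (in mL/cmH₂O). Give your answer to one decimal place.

56.7

Equation of motion (constant flow): PIP = Vt/C + R·V̇ + PEEP.
Vt/C = PIP − R·V̇ − PEEP = 19 − 5.5×0.7333 − 5 = 19 − 4.033 − 5 = 9.967 cmH2O.
C = Vt / 9.967 = 565 / 9.967 = 56.687 mL/cmH2O.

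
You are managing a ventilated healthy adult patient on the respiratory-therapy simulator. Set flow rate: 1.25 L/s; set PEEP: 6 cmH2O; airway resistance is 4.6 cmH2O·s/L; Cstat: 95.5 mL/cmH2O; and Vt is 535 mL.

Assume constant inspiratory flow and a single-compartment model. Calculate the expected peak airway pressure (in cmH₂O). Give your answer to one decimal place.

17.4

Equation of motion (constant flow): PIP = Vt/C + R·V̇ + PEEP.
PIP = 535/95.5 + 4.6×1.25 + 6 = 5.602 + 5.75 + 6 = 17.352 cmH2O.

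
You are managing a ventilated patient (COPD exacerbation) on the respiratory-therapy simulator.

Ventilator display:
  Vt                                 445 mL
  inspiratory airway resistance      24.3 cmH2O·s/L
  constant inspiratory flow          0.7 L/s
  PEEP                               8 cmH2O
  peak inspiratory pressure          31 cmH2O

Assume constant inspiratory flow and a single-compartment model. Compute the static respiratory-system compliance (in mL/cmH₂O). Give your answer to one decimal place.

Equation of motion (constant flow): PIP = Vt/C + R·V̇ + PEEP.
Vt/C = PIP − R·V̇ − PEEP = 31 − 24.3×0.7 − 8 = 31 − 17.01 − 8 = 5.99 cmH2O.
C = Vt / 5.99 = 445 / 5.99 = 74.29 mL/cmH2O.

74.3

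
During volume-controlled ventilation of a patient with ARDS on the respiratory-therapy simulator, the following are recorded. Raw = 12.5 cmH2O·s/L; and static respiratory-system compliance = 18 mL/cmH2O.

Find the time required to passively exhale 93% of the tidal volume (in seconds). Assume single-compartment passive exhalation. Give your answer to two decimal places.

0.60

τ = R × C = 12.5 × 18 mL/cmH2O = 12.5 × 0.018 L/cmH2O = 0.225 s.
Exhaled fraction f = 1 − e^(−t/τ) → t = −τ·ln(1 − f) = −0.225·ln(0.07) = 0.5983 s.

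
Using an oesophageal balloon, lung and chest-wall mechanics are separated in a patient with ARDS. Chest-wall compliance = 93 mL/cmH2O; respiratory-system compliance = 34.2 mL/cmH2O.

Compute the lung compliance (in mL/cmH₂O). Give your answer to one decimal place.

1/CL = 1/Crs − 1/Ccw.
1/CL = 1/34.2 − 1/93 = 0.01849.
CL = 54.083 mL/cmH2O.

54.1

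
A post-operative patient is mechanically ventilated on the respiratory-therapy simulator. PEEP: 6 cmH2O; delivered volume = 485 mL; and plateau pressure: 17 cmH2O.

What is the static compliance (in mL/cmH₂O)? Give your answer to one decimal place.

44.1

Cstat = Vt / (Pplat − PEEP) = 485 / (17 − 6) = 485 / 11.0 = 44.091 mL/cmH2O.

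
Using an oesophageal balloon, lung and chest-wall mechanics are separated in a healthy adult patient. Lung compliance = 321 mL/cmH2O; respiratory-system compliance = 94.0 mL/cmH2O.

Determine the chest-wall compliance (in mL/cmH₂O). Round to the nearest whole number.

1/Ccw = 1/Crs − 1/CL.
1/Ccw = 1/94.0 − 1/321 = 0.007523.
Ccw = 132.93 mL/cmH2O.

133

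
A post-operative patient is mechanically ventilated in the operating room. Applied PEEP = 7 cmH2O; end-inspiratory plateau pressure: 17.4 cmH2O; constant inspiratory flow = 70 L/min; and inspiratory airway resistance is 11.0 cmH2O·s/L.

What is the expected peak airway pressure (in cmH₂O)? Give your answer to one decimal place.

30.2

Flow: 70 L/min ÷ 60 = 1.1667 L/s.
PIP = Pplat + Raw × flow = 17.4 + 11.0 × 1.1667 = 17.4 + 12.834 = 30.234 cmH2O.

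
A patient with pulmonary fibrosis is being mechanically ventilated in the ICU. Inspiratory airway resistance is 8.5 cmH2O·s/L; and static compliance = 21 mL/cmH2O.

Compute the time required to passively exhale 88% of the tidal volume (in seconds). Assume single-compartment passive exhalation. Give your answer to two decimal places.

0.38

τ = R × C = 8.5 × 21 mL/cmH2O = 8.5 × 0.021 L/cmH2O = 0.1785 s.
Exhaled fraction f = 1 − e^(−t/τ) → t = −τ·ln(1 − f) = −0.1785·ln(0.12) = 0.3785 s.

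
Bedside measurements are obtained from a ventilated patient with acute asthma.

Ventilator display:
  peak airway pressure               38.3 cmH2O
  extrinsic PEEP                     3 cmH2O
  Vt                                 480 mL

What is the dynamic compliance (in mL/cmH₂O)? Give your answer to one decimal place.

13.6

Dynamic compliance = Vt / (PIP − PEEP) = 480 / (38.3 − 3) = 480 / 35.3 = 13.598 mL/cmH2O.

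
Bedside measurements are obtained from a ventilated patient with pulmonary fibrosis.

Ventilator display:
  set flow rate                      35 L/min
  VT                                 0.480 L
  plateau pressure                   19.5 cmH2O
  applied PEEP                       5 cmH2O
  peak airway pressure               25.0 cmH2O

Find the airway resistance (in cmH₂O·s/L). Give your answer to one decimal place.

Flow: 35 L/min ÷ 60 = 0.5833 L/s.
Raw = (PIP − Pplat) / flow = (25.0 − 19.5) / 0.5833 = 5.5 / 0.5833 = 9.429 cmH2O·s/L.

9.4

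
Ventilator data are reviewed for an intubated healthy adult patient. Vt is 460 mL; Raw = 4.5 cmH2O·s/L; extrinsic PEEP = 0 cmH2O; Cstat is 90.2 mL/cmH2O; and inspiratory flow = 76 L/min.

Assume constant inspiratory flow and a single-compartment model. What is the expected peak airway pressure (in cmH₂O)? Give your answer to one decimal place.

10.8

Flow: 76 L/min ÷ 60 = 1.2667 L/s.
Equation of motion (constant flow): PIP = Vt/C + R·V̇ + PEEP.
PIP = 460/90.2 + 4.5×1.2667 + 0 = 5.1 + 5.7 + 0 = 10.8 cmH2O.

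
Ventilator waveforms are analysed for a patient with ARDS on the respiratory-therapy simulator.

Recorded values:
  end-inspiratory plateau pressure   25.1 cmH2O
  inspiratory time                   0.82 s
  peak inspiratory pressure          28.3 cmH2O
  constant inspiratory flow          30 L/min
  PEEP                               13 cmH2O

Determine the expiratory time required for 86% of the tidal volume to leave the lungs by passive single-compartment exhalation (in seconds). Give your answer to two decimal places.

Flow: 30 L/min ÷ 60 = 0.5 L/s.
Vt = flow × Ti = 0.5 L/s × 0.82 s × 1000 mL/L = 410.0 mL.
R = (PIP − Pplat)/V̇ = (28.3 − 25.1) / 0.5 = 3.2/0.5 = 6.4 cmH2O·s/L.
C = Vt/(Pplat − PEEP) = 410.0 / (25.1 − 13) = 410.0/12.1 = 33.884 mL/cmH2O.
τ = R × C = 6.4 × 0.03388 L/cmH2O = 0.2168 s.
t = −τ·ln(1 − 0.86) = −0.2168·ln(0.14) = 0.4263 s.

0.43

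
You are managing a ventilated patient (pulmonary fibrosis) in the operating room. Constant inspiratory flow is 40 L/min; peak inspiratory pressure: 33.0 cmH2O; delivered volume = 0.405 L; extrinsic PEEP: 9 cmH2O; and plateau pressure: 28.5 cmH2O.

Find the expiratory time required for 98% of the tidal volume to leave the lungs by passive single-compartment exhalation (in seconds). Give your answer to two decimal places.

Flow: 40 L/min ÷ 60 = 0.6667 L/s.
R = (PIP − Pplat)/V̇ = (33.0 − 28.5) / 0.6667 = 4.5/0.6667 = 6.75 cmH2O·s/L.
C = Vt/(Pplat − PEEP) = 405.0 / (28.5 − 9) = 405.0/19.5 = 20.769 mL/cmH2O.
τ = R × C = 6.75 × 0.02077 L/cmH2O = 0.1402 s.
t = −τ·ln(1 − 0.98) = −0.1402·ln(0.02) = 0.5485 s.

0.55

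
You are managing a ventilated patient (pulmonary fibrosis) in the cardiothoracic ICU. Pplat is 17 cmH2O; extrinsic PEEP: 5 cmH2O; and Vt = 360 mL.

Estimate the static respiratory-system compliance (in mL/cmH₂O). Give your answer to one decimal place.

Cstat = Vt / (Pplat − PEEP) = 360 / (17 − 5) = 360 / 12.0 = 30.0 mL/cmH2O.

30.0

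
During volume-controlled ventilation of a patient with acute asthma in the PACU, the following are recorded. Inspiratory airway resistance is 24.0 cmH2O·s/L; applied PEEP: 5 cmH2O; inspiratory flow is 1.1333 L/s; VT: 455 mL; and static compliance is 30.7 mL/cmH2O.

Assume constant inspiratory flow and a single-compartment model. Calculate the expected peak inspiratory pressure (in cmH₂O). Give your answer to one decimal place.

Equation of motion (constant flow): PIP = Vt/C + R·V̇ + PEEP.
PIP = 455/30.7 + 24.0×1.1333 + 5 = 14.821 + 27.199 + 5 = 47.02 cmH2O.

47.0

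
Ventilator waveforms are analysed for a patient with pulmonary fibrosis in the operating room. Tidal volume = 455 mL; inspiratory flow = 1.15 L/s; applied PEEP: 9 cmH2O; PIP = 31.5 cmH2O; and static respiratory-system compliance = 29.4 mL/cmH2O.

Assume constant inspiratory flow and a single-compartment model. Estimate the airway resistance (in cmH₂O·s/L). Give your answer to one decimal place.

Equation of motion (constant flow): PIP = Vt/C + R·V̇ + PEEP.
R·V̇ = PIP − Vt/C − PEEP = 31.5 − 455/29.4 − 9 = 31.5 − 15.476 − 9 = 7.024 cmH2O.
R = 7.024 / 1.15 = 6.108 cmH2O·s/L.

6.1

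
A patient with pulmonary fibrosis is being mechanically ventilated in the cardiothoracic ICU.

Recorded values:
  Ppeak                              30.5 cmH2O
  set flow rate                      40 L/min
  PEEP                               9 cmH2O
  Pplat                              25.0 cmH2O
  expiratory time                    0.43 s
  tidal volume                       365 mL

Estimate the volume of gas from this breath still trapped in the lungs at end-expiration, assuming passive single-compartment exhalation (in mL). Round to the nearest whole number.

37

Flow: 40 L/min ÷ 60 = 0.6667 L/s.
R = (PIP − Pplat)/V̇ = (30.5 − 25.0) / 0.6667 = 5.5/0.6667 = 8.25 cmH2O·s/L.
C = Vt/(Pplat − PEEP) = 365.0 / (25.0 − 9) = 365.0/16.0 = 22.813 mL/cmH2O.
τ = R × C = 8.25 × 0.02281 L/cmH2O = 0.1882 s.
Fraction remaining = e^(−Te/τ) = e^(−0.43/0.1882) = 0.1018.
Trapped volume = 365.0 × 0.1018 = 37.157 mL.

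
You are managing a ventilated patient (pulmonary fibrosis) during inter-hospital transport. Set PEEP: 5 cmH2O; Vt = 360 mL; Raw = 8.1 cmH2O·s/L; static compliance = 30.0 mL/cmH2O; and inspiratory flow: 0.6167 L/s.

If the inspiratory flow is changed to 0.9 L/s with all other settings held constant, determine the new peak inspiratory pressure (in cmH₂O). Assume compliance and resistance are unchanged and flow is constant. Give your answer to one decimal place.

PIP = Vt/C + R·V̇ + PEEP (constant-flow equation of motion).
Only the resistive term changes: ΔPIP = R × ΔV̇ = 8.1 × (0.9 − 0.6167) = 8.1 × 0.2833 = 2.295 cmH2O.
Original PIP = 360/30.0 + 8.1×0.6167 + 5 = 21.995 cmH2O; new PIP = 21.995 + (2.295) = 24.29 cmH2O.

24.3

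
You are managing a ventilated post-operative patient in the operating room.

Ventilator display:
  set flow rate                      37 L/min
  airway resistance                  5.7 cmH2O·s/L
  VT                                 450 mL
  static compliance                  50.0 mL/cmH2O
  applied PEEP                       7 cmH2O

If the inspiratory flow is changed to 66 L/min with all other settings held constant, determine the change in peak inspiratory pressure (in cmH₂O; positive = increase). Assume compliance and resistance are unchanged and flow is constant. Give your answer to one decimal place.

Flow: 37 L/min ÷ 60 = 0.6167 L/s.
New flow: 66 L/min ÷ 60 = 1.1 L/s.
PIP = Vt/C + R·V̇ + PEEP (constant-flow equation of motion).
Only the resistive term changes: ΔPIP = R × ΔV̇ = 5.7 × (1.1 − 0.6167) = 5.7 × 0.4833 = 2.755 cmH2O.

2.8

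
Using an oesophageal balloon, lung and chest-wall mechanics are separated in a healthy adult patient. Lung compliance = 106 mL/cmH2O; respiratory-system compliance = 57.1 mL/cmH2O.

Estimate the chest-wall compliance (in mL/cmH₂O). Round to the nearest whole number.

1/Ccw = 1/Crs − 1/CL.
1/Ccw = 1/57.1 − 1/106 = 0.008079.
Ccw = 123.78 mL/cmH2O.

124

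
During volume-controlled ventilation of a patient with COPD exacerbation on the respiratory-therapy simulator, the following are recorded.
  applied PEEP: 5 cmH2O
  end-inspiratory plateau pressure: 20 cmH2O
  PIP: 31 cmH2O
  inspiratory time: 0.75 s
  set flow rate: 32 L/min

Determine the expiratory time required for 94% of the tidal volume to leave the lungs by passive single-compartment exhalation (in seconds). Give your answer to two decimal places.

1.55

Flow: 32 L/min ÷ 60 = 0.5333 L/s.
Vt = flow × Ti = 0.5333 L/s × 0.75 s × 1000 mL/L = 399.98 mL.
R = (PIP − Pplat)/V̇ = (31 − 20) / 0.5333 = 11.0/0.5333 = 20.626 cmH2O·s/L.
C = Vt/(Pplat − PEEP) = 399.98 / (20 − 5) = 399.98/15.0 = 26.665 mL/cmH2O.
τ = R × C = 20.626 × 0.02667 L/cmH2O = 0.5501 s.
t = −τ·ln(1 − 0.94) = −0.5501·ln(0.06) = 1.548 s.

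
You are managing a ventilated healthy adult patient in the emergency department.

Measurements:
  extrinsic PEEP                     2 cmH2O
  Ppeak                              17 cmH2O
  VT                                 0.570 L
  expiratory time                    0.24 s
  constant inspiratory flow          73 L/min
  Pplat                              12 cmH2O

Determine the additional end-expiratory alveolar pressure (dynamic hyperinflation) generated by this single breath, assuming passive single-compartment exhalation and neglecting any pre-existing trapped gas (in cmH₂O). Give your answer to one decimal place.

Flow: 73 L/min ÷ 60 = 1.2167 L/s.
R = (PIP − Pplat)/V̇ = (17 − 12) / 1.2167 = 5.0/1.2167 = 4.109 cmH2O·s/L.
C = Vt/(Pplat − PEEP) = 570.0 / (12 − 2) = 570.0/10.0 = 57.0 mL/cmH2O.
τ = R × C = 4.109 × 0.057 L/cmH2O = 0.2342 s.
Fraction remaining = e^(−Te/τ) = e^(−0.24/0.2342) = 0.3589; trapped volume = 570.0 × 0.3589 = 204.57 mL.
Additional alveolar pressure from trapping ≈ V_trapped / C = 204.57 / 57.0 = 3.589 cmH2O.

3.6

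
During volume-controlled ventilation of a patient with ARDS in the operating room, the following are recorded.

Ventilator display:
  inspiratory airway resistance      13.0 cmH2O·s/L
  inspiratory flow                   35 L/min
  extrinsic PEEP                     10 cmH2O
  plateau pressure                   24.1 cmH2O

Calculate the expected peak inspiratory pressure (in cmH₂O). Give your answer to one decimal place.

31.7

Flow: 35 L/min ÷ 60 = 0.5833 L/s.
PIP = Pplat + Raw × flow = 24.1 + 13.0 × 0.5833 = 24.1 + 7.583 = 31.683 cmH2O.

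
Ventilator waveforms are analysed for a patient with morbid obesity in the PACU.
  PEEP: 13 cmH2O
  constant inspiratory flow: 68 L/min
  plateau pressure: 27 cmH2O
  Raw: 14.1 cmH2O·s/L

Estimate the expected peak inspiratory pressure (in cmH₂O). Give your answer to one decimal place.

Flow: 68 L/min ÷ 60 = 1.1333 L/s.
PIP = Pplat + Raw × flow = 27 + 14.1 × 1.1333 = 27 + 15.98 = 42.98 cmH2O.

43.0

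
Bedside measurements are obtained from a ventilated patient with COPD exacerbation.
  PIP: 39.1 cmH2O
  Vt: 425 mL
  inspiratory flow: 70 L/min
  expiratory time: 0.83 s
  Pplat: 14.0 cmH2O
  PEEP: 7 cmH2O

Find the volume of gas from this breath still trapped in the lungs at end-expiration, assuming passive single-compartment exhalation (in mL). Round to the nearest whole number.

225

Flow: 70 L/min ÷ 60 = 1.1667 L/s.
R = (PIP − Pplat)/V̇ = (39.1 − 14.0) / 1.1667 = 25.1/1.1667 = 21.514 cmH2O·s/L.
C = Vt/(Pplat − PEEP) = 425.0 / (14.0 − 7) = 425.0/7.0 = 60.714 mL/cmH2O.
τ = R × C = 21.514 × 0.06071 L/cmH2O = 1.306 s.
Fraction remaining = e^(−Te/τ) = e^(−0.83/1.306) = 0.5297.
Trapped volume = 425.0 × 0.5297 = 225.12 mL.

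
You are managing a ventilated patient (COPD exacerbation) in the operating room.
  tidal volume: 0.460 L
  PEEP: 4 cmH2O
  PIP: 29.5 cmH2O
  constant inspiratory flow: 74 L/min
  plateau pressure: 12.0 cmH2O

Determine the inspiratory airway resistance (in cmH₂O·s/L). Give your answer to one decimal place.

Flow: 74 L/min ÷ 60 = 1.2333 L/s.
Raw = (PIP − Pplat) / flow = (29.5 − 12.0) / 1.2333 = 17.5 / 1.2333 = 14.19 cmH2O·s/L.

14.2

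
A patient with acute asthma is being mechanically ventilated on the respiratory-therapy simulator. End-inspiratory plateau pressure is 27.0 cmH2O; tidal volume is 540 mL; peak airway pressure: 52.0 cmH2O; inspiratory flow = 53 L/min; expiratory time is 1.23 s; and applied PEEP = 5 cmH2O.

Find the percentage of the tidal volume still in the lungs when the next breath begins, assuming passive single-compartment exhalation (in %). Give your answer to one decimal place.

17.0

Flow: 53 L/min ÷ 60 = 0.8833 L/s.
R = (PIP − Pplat)/V̇ = (52.0 − 27.0) / 0.8833 = 25.0/0.8833 = 28.303 cmH2O·s/L.
C = Vt/(Pplat − PEEP) = 540.0 / (27.0 − 5) = 540.0/22.0 = 24.545 mL/cmH2O.
τ = R × C = 28.303 × 0.02455 L/cmH2O = 0.6948 s.
Fraction remaining at end-expiration = e^(−Te/τ) = e^(−1.23/0.6948) = 0.1703 → 17.03%.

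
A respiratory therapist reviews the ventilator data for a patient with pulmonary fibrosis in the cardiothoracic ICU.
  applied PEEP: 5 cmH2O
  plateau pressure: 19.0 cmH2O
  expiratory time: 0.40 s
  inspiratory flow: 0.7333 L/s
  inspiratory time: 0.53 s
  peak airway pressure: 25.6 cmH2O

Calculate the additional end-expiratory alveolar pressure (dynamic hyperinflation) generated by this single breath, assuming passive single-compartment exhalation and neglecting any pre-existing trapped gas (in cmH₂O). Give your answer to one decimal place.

2.8

Vt = flow × Ti = 0.7333 L/s × 0.53 s × 1000 mL/L = 388.65 mL.
R = (PIP − Pplat)/V̇ = (25.6 − 19.0) / 0.7333 = 6.6/0.7333 = 9.0 cmH2O·s/L.
C = Vt/(Pplat − PEEP) = 388.65 / (19.0 − 5) = 388.65/14.0 = 27.761 mL/cmH2O.
τ = R × C = 9.0 × 0.02776 L/cmH2O = 0.2498 s.
Fraction remaining = e^(−Te/τ) = e^(−0.40/0.2498) = 0.2016; trapped volume = 388.65 × 0.2016 = 78.352 mL.
Additional alveolar pressure from trapping ≈ V_trapped / C = 78.352 / 27.761 = 2.822 cmH2O.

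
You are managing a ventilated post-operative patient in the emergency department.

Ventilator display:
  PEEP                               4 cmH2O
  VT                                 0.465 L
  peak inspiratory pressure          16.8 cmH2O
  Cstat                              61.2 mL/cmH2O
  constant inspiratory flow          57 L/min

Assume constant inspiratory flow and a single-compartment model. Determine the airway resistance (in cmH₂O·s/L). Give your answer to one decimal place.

Flow: 57 L/min ÷ 60 = 0.95 L/s.
Equation of motion (constant flow): PIP = Vt/C + R·V̇ + PEEP.
R·V̇ = PIP − Vt/C − PEEP = 16.8 − 465/61.2 − 4 = 16.8 − 7.598 − 4 = 5.202 cmH2O.
R = 5.202 / 0.95 = 5.476 cmH2O·s/L.

5.5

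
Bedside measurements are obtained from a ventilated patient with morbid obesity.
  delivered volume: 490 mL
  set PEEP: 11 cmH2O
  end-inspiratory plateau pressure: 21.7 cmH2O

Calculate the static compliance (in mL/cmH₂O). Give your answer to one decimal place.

Cstat = Vt / (Pplat − PEEP) = 490 / (21.7 − 11) = 490 / 10.7 = 45.794 mL/cmH2O.

45.8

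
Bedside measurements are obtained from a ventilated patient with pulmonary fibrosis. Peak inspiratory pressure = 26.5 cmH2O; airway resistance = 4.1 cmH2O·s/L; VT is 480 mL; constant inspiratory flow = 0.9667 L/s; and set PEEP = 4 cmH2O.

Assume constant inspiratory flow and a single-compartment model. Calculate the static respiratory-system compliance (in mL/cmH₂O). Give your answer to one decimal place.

Equation of motion (constant flow): PIP = Vt/C + R·V̇ + PEEP.
Vt/C = PIP − R·V̇ − PEEP = 26.5 − 4.1×0.9667 − 4 = 26.5 − 3.963 − 4 = 18.537 cmH2O.
C = Vt / 18.537 = 480 / 18.537 = 25.894 mL/cmH2O.

25.9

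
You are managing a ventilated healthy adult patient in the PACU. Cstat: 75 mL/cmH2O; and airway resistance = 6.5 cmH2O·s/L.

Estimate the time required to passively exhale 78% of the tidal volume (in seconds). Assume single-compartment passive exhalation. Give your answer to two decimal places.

τ = R × C = 6.5 × 75 mL/cmH2O = 6.5 × 0.075 L/cmH2O = 0.4875 s.
Exhaled fraction f = 1 − e^(−t/τ) → t = −τ·ln(1 − f) = −0.4875·ln(0.22) = 0.7381 s.

0.74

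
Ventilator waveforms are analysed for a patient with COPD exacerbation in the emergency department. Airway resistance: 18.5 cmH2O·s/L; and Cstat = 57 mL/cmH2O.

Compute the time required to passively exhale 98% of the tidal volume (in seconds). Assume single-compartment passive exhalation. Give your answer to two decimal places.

τ = R × C = 18.5 × 57 mL/cmH2O = 18.5 × 0.057 L/cmH2O = 1.055 s.
Exhaled fraction f = 1 − e^(−t/τ) → t = −τ·ln(1 − f) = −1.055·ln(0.02) = 4.127 s.

4.13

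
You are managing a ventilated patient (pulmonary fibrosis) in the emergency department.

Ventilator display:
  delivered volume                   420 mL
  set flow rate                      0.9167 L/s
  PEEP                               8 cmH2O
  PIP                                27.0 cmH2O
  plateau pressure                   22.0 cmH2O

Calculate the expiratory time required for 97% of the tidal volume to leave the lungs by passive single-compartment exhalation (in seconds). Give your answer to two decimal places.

0.57

R = (PIP − Pplat)/V̇ = (27.0 − 22.0) / 0.9167 = 5.0/0.9167 = 5.454 cmH2O·s/L.
C = Vt/(Pplat − PEEP) = 420.0 / (22.0 − 8) = 420.0/14.0 = 30.0 mL/cmH2O.
τ = R × C = 5.454 × 0.03 L/cmH2O = 0.1636 s.
t = −τ·ln(1 − 0.97) = −0.1636·ln(0.03) = 0.5737 s.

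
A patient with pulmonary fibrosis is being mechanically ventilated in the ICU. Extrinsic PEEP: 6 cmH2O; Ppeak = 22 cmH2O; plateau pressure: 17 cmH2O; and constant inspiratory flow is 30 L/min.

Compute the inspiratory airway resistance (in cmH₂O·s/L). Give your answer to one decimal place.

10.0

Flow: 30 L/min ÷ 60 = 0.5 L/s.
Raw = (PIP − Pplat) / flow = (22 − 17) / 0.5 = 5.0 / 0.5 = 10.0 cmH2O·s/L.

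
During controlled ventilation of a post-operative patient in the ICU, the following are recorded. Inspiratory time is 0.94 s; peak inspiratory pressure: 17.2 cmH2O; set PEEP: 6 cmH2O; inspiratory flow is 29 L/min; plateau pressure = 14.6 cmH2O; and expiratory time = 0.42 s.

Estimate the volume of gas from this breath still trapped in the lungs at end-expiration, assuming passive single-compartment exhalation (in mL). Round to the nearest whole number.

104

Flow: 29 L/min ÷ 60 = 0.4833 L/s.
Vt = flow × Ti = 0.4833 L/s × 0.94 s × 1000 mL/L = 454.3 mL.
R = (PIP − Pplat)/V̇ = (17.2 − 14.6) / 0.4833 = 2.6/0.4833 = 5.38 cmH2O·s/L.
C = Vt/(Pplat − PEEP) = 454.3 / (14.6 − 6) = 454.3/8.6 = 52.826 mL/cmH2O.
τ = R × C = 5.38 × 0.05283 L/cmH2O = 0.2842 s.
Fraction remaining = e^(−Te/τ) = e^(−0.42/0.2842) = 0.2281.
Trapped volume = 454.3 × 0.2281 = 103.63 mL.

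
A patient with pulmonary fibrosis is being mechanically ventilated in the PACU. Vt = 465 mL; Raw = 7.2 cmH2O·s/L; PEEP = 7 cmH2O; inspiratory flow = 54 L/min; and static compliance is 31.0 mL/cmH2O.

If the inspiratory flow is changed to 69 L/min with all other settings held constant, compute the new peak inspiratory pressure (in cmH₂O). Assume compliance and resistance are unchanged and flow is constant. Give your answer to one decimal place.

30.3

Flow: 54 L/min ÷ 60 = 0.9 L/s.
New flow: 69 L/min ÷ 60 = 1.15 L/s.
PIP = Vt/C + R·V̇ + PEEP (constant-flow equation of motion).
Only the resistive term changes: ΔPIP = R × ΔV̇ = 7.2 × (1.15 − 0.9) = 7.2 × 0.25 = 1.8 cmH2O.
Original PIP = 465/31.0 + 7.2×0.9 + 7 = 28.48 cmH2O; new PIP = 28.48 + (1.8) = 30.28 cmH2O.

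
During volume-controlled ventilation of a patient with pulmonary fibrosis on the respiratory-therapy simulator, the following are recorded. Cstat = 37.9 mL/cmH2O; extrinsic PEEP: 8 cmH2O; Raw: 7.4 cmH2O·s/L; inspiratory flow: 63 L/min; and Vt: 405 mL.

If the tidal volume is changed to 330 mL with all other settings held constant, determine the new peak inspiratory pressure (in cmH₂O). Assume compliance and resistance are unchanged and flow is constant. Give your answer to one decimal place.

Flow: 63 L/min ÷ 60 = 1.05 L/s.
PIP = Vt/C + R·V̇ + PEEP (constant-flow equation of motion).
Only the elastic term changes: ΔPIP = ΔVt / C = (330 − 405) / 37.9 = -1.979 cmH2O.
Original PIP = 405/37.9 + 7.4×1.05 + 8 = 26.456 cmH2O; new PIP = 26.456 + (-1.979) = 24.477 cmH2O.

24.5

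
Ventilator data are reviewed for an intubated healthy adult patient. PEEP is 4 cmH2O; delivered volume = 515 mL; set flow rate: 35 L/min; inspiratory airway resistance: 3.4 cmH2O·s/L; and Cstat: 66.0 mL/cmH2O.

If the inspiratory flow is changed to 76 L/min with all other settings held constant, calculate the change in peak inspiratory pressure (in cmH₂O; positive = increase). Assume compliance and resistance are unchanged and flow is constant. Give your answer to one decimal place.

2.3

Flow: 35 L/min ÷ 60 = 0.5833 L/s.
New flow: 76 L/min ÷ 60 = 1.2667 L/s.
PIP = Vt/C + R·V̇ + PEEP (constant-flow equation of motion).
Only the resistive term changes: ΔPIP = R × ΔV̇ = 3.4 × (1.2667 − 0.5833) = 3.4 × 0.6834 = 2.324 cmH2O.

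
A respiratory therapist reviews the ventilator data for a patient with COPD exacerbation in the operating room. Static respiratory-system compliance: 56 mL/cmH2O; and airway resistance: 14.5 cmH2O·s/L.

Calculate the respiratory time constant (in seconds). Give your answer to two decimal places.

τ = R × C = 14.5 × 56 mL/cmH2O = 14.5 × 0.056 L/cmH2O = 0.812 s.

0.81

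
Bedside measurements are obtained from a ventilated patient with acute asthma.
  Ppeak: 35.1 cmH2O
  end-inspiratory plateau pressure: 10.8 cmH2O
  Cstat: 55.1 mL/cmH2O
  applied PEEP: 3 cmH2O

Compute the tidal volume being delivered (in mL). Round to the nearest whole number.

430

Vt = Cstat × (Pplat − PEEP) = 55.1 × (10.8 − 3) = 55.1 × 7.8 = 429.78 mL.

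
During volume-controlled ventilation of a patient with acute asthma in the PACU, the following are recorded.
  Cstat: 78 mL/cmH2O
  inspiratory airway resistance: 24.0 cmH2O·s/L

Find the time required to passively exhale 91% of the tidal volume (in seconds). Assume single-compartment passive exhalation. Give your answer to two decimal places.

4.51

τ = R × C = 24.0 × 78 mL/cmH2O = 24.0 × 0.078 L/cmH2O = 1.872 s.
Exhaled fraction f = 1 − e^(−t/τ) → t = −τ·ln(1 − f) = −1.872·ln(0.09) = 4.508 s.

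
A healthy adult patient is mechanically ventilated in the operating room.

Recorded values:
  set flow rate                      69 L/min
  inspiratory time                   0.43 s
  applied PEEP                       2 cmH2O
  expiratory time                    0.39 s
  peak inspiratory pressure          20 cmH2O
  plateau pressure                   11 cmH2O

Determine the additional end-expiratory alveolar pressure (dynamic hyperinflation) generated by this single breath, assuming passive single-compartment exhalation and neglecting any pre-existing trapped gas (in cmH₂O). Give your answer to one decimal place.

Flow: 69 L/min ÷ 60 = 1.15 L/s.
Vt = flow × Ti = 1.15 L/s × 0.43 s × 1000 mL/L = 494.5 mL.
R = (PIP − Pplat)/V̇ = (20 − 11) / 1.15 = 9.0/1.15 = 7.826 cmH2O·s/L.
C = Vt/(Pplat − PEEP) = 494.5 / (11 − 2) = 494.5/9.0 = 54.944 mL/cmH2O.
τ = R × C = 7.826 × 0.05494 L/cmH2O = 0.43 s.
Fraction remaining = e^(−Te/τ) = e^(−0.39/0.43) = 0.4037; trapped volume = 494.5 × 0.4037 = 199.63 mL.
Additional alveolar pressure from trapping ≈ V_trapped / C = 199.63 / 54.944 = 3.633 cmH2O.

3.6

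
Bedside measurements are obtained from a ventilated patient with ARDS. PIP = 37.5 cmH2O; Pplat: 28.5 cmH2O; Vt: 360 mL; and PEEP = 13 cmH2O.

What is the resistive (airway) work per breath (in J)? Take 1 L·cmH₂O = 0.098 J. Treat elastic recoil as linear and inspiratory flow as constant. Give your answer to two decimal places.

0.32

With constant inspiratory flow the resistive pressure is constant at PIP − Pplat = 37.5 − 28.5 = 9.0 cmH2O, so resistive work = 9.0 × 0.360 = 3.24 L·cmH2O.
× 0.098 J/(L·cmH2O) → 0.3175 J.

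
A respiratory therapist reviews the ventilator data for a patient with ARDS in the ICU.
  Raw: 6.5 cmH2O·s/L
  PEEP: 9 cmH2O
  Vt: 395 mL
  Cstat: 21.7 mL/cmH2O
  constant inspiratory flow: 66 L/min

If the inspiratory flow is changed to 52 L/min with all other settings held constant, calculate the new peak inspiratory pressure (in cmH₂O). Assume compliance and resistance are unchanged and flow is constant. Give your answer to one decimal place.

32.8

Flow: 66 L/min ÷ 60 = 1.1 L/s.
New flow: 52 L/min ÷ 60 = 0.8667 L/s.
PIP = Vt/C + R·V̇ + PEEP (constant-flow equation of motion).
Only the resistive term changes: ΔPIP = R × ΔV̇ = 6.5 × (0.8667 − 1.1) = 6.5 × -0.2333 = -1.516 cmH2O.
Original PIP = 395/21.7 + 6.5×1.1 + 9 = 34.353 cmH2O; new PIP = 34.353 + (-1.516) = 32.837 cmH2O.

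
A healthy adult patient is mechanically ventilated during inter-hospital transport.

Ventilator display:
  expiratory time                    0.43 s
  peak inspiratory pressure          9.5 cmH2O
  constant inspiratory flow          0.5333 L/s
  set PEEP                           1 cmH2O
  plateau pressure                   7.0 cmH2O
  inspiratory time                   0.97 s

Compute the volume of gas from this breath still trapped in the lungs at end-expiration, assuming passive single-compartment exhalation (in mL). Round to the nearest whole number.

Vt = flow × Ti = 0.5333 L/s × 0.97 s × 1000 mL/L = 517.3 mL.
R = (PIP − Pplat)/V̇ = (9.5 − 7.0) / 0.5333 = 2.5/0.5333 = 4.688 cmH2O·s/L.
C = Vt/(Pplat − PEEP) = 517.3 / (7.0 − 1) = 517.3/6.0 = 86.217 mL/cmH2O.
τ = R × C = 4.688 × 0.08622 L/cmH2O = 0.4042 s.
Fraction remaining = e^(−Te/τ) = e^(−0.43/0.4042) = 0.3451.
Trapped volume = 517.3 × 0.3451 = 178.52 mL.

179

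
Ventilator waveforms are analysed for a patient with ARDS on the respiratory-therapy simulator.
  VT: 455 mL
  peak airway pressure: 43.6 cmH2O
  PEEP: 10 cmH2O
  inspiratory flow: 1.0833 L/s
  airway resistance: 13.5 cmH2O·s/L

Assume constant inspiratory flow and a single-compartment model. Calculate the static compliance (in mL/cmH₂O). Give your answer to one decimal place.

24.0

Equation of motion (constant flow): PIP = Vt/C + R·V̇ + PEEP.
Vt/C = PIP − R·V̇ − PEEP = 43.6 − 13.5×1.0833 − 10 = 43.6 − 14.625 − 10 = 18.975 cmH2O.
C = Vt / 18.975 = 455 / 18.975 = 23.979 mL/cmH2O.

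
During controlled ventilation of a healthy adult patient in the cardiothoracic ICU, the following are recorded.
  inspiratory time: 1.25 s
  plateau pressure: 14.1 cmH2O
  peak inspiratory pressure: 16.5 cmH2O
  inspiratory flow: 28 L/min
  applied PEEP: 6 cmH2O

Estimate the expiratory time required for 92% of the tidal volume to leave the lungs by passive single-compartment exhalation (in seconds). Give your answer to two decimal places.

0.94

Flow: 28 L/min ÷ 60 = 0.4667 L/s.
Vt = flow × Ti = 0.4667 L/s × 1.25 s × 1000 mL/L = 583.38 mL.
R = (PIP − Pplat)/V̇ = (16.5 − 14.1) / 0.4667 = 2.4/0.4667 = 5.142 cmH2O·s/L.
C = Vt/(Pplat − PEEP) = 583.38 / (14.1 − 6) = 583.38/8.1 = 72.022 mL/cmH2O.
τ = R × C = 5.142 × 0.07202 L/cmH2O = 0.3703 s.
t = −τ·ln(1 − 0.92) = −0.3703·ln(0.08) = 0.9353 s.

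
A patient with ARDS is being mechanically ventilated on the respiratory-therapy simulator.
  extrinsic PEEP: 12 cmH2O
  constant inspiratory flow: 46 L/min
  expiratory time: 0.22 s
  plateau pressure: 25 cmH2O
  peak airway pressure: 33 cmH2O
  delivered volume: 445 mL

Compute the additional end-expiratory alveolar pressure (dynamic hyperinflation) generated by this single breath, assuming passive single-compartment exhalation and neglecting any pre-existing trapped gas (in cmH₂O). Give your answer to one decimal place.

7.0

Flow: 46 L/min ÷ 60 = 0.7667 L/s.
R = (PIP − Pplat)/V̇ = (33 − 25) / 0.7667 = 8.0/0.7667 = 10.434 cmH2O·s/L.
C = Vt/(Pplat − PEEP) = 445.0 / (25 − 12) = 445.0/13.0 = 34.231 mL/cmH2O.
τ = R × C = 10.434 × 0.03423 L/cmH2O = 0.3572 s.
Fraction remaining = e^(−Te/τ) = e^(−0.22/0.3572) = 0.5402; trapped volume = 445.0 × 0.5402 = 240.39 mL.
Additional alveolar pressure from trapping ≈ V_trapped / C = 240.39 / 34.231 = 7.023 cmH2O.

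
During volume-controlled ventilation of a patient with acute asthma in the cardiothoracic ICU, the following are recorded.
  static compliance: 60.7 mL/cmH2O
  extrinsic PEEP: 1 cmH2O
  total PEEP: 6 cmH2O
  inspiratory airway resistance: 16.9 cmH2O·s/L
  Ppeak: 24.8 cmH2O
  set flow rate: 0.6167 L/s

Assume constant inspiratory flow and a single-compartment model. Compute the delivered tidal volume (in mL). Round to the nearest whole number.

Total PEEP = 6 cmH2O (set 1 + intrinsic 5); this is the baseline alveolar pressure.
Equation of motion (constant flow): PIP = Vt/C + R·V̇ + PEEP.
Vt/C = PIP − R·V̇ − PEEP = 24.8 − 10.422 − 6 = 8.378 cmH2O.
Vt = C × 8.378 = 60.7 × 8.378 = 508.54 mL.

509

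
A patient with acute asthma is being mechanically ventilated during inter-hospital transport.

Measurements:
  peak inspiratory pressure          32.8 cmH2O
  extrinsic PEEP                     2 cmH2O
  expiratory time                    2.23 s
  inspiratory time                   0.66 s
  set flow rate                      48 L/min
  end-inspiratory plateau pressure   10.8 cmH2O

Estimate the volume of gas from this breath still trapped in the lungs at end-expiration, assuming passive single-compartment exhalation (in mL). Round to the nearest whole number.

137

Flow: 48 L/min ÷ 60 = 0.8 L/s.
Vt = flow × Ti = 0.8 L/s × 0.66 s × 1000 mL/L = 528.0 mL.
R = (PIP − Pplat)/V̇ = (32.8 − 10.8) / 0.8 = 22.0/0.8 = 27.5 cmH2O·s/L.
C = Vt/(Pplat − PEEP) = 528.0 / (10.8 − 2) = 528.0/8.8 = 60.0 mL/cmH2O.
τ = R × C = 27.5 × 0.06 L/cmH2O = 1.65 s.
Fraction remaining = e^(−Te/τ) = e^(−2.23/1.65) = 0.2588.
Trapped volume = 528.0 × 0.2588 = 136.65 mL.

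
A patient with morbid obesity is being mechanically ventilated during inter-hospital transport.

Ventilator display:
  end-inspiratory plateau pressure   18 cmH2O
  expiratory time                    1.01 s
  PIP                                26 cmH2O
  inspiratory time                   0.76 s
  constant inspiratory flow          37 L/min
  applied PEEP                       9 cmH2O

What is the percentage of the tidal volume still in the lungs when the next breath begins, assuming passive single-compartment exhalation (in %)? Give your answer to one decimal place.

22.4

Flow: 37 L/min ÷ 60 = 0.6167 L/s.
Vt = flow × Ti = 0.6167 L/s × 0.76 s × 1000 mL/L = 468.69 mL.
R = (PIP − Pplat)/V̇ = (26 − 18) / 0.6167 = 8.0/0.6167 = 12.972 cmH2O·s/L.
C = Vt/(Pplat − PEEP) = 468.69 / (18 − 9) = 468.69/9.0 = 52.077 mL/cmH2O.
τ = R × C = 12.972 × 0.05208 L/cmH2O = 0.6756 s.
Fraction remaining at end-expiration = e^(−Te/τ) = e^(−1.01/0.6756) = 0.2243 → 22.43%.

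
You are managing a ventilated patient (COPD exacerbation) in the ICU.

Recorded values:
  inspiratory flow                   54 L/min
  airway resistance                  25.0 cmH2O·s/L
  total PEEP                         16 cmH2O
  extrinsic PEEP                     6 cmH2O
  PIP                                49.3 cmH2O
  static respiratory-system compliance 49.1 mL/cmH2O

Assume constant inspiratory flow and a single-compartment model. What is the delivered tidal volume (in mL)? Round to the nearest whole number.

Flow: 54 L/min ÷ 60 = 0.9 L/s.
Total PEEP = 16 cmH2O (set 6 + intrinsic 10); this is the baseline alveolar pressure.
Equation of motion (constant flow): PIP = Vt/C + R·V̇ + PEEP.
Vt/C = PIP − R·V̇ − PEEP = 49.3 − 22.5 − 16 = 10.8 cmH2O.
Vt = C × 10.8 = 49.1 × 10.8 = 530.28 mL.

530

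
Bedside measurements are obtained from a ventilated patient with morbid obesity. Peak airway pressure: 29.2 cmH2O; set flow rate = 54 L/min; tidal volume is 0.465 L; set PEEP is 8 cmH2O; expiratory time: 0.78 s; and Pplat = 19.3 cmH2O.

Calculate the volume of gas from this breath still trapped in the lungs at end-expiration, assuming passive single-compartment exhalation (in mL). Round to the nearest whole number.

83

Flow: 54 L/min ÷ 60 = 0.9 L/s.
R = (PIP − Pplat)/V̇ = (29.2 − 19.3) / 0.9 = 9.9/0.9 = 11.0 cmH2O·s/L.
C = Vt/(Pplat − PEEP) = 465.0 / (19.3 − 8) = 465.0/11.3 = 41.15 mL/cmH2O.
τ = R × C = 11.0 × 0.04115 L/cmH2O = 0.4527 s.
Fraction remaining = e^(−Te/τ) = e^(−0.78/0.4527) = 0.1785.
Trapped volume = 465.0 × 0.1785 = 83.003 mL.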